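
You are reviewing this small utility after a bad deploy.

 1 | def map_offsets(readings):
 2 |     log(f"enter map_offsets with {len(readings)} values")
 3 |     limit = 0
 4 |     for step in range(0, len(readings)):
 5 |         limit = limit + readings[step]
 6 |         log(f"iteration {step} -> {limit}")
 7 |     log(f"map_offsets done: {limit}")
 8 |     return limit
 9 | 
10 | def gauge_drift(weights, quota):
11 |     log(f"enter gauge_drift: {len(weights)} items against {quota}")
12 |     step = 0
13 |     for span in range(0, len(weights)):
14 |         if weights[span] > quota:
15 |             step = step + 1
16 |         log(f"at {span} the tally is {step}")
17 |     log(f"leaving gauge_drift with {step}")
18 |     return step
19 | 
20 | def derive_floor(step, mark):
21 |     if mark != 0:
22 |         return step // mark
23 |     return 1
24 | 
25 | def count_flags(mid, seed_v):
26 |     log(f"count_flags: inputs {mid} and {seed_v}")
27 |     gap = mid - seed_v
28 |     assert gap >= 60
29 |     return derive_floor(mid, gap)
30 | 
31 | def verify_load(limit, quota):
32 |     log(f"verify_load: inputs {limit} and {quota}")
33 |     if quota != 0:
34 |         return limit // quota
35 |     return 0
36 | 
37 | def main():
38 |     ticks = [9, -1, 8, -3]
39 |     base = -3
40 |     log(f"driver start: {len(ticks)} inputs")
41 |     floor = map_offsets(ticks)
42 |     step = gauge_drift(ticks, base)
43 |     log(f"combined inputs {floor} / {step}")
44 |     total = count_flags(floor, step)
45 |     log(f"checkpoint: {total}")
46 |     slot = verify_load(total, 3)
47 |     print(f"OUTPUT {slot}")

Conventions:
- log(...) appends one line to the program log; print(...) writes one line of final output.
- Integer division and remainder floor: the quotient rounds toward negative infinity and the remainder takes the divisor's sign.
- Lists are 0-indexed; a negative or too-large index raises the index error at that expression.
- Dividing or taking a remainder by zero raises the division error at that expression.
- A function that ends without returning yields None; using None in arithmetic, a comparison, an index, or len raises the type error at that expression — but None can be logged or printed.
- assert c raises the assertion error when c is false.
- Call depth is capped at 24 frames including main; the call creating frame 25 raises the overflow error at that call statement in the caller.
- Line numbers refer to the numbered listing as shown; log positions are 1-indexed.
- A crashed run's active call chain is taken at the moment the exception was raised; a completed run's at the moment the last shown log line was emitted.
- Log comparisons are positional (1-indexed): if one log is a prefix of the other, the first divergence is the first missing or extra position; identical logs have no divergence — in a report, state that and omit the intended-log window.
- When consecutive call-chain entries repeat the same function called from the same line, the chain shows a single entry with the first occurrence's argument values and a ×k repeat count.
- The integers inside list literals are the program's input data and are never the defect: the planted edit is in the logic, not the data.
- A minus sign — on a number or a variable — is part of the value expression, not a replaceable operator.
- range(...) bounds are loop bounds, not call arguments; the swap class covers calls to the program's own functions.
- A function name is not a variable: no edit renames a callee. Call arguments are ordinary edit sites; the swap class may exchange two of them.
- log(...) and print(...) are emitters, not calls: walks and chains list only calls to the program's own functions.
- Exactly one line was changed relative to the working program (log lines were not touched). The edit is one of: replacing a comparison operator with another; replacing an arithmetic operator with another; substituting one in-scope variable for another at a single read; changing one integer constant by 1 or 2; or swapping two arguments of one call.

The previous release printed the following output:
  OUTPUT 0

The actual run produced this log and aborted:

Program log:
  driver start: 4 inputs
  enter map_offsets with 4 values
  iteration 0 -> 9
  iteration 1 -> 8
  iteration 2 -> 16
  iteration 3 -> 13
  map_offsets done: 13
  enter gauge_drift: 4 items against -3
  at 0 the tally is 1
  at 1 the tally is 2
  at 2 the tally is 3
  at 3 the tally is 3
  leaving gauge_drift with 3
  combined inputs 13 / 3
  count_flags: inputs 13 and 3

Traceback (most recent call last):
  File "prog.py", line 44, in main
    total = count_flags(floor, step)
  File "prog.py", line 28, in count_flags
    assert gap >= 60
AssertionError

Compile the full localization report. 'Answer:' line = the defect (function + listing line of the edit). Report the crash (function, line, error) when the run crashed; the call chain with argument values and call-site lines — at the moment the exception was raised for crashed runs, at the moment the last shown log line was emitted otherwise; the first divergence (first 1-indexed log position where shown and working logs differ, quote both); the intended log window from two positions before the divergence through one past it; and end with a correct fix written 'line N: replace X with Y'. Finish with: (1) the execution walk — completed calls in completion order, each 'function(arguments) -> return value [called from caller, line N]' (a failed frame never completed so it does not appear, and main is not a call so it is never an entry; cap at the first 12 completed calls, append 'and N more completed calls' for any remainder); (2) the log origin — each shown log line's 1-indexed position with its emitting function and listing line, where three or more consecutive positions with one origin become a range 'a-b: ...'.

Answer: the defect is in count_flags at line 28.
Key observation: Only 15 log lines were emitted before the run died; the intended continuation was 'checkpoint: 1'.
Crash: count_flags, line 28, AssertionError.
Call chain: main -> count_flags(13, 3) (called at line 44).
First divergence: position 16; the shown log stops at 15 lines while the working version next logs 'checkpoint: 1'.
Intended log window:
  14: combined inputs 13 / 3
  15: count_flags: inputs 13 and 3
  16: checkpoint: 1
  17: verify_load: inputs 1 and 3
Execution walk:
  map_offsets([9, -1, 8, -3]) -> 13  [called from main, line 41]
  gauge_drift([9, -1, 8, -3], -3) -> 3  [called from main, line 42]
Log origins:
  1 — main, line 40
  2 — map_offsets, line 2
  3-6 — map_offsets, line 6
  7 — map_offsets, line 7
  8 — gauge_drift, line 11
  9-12 — gauge_drift, line 16
  13 — gauge_drift, line 17
  14 — main, line 43
  15 — count_flags, line 26
A correct fix: line 28: replace `>=` with `<=`.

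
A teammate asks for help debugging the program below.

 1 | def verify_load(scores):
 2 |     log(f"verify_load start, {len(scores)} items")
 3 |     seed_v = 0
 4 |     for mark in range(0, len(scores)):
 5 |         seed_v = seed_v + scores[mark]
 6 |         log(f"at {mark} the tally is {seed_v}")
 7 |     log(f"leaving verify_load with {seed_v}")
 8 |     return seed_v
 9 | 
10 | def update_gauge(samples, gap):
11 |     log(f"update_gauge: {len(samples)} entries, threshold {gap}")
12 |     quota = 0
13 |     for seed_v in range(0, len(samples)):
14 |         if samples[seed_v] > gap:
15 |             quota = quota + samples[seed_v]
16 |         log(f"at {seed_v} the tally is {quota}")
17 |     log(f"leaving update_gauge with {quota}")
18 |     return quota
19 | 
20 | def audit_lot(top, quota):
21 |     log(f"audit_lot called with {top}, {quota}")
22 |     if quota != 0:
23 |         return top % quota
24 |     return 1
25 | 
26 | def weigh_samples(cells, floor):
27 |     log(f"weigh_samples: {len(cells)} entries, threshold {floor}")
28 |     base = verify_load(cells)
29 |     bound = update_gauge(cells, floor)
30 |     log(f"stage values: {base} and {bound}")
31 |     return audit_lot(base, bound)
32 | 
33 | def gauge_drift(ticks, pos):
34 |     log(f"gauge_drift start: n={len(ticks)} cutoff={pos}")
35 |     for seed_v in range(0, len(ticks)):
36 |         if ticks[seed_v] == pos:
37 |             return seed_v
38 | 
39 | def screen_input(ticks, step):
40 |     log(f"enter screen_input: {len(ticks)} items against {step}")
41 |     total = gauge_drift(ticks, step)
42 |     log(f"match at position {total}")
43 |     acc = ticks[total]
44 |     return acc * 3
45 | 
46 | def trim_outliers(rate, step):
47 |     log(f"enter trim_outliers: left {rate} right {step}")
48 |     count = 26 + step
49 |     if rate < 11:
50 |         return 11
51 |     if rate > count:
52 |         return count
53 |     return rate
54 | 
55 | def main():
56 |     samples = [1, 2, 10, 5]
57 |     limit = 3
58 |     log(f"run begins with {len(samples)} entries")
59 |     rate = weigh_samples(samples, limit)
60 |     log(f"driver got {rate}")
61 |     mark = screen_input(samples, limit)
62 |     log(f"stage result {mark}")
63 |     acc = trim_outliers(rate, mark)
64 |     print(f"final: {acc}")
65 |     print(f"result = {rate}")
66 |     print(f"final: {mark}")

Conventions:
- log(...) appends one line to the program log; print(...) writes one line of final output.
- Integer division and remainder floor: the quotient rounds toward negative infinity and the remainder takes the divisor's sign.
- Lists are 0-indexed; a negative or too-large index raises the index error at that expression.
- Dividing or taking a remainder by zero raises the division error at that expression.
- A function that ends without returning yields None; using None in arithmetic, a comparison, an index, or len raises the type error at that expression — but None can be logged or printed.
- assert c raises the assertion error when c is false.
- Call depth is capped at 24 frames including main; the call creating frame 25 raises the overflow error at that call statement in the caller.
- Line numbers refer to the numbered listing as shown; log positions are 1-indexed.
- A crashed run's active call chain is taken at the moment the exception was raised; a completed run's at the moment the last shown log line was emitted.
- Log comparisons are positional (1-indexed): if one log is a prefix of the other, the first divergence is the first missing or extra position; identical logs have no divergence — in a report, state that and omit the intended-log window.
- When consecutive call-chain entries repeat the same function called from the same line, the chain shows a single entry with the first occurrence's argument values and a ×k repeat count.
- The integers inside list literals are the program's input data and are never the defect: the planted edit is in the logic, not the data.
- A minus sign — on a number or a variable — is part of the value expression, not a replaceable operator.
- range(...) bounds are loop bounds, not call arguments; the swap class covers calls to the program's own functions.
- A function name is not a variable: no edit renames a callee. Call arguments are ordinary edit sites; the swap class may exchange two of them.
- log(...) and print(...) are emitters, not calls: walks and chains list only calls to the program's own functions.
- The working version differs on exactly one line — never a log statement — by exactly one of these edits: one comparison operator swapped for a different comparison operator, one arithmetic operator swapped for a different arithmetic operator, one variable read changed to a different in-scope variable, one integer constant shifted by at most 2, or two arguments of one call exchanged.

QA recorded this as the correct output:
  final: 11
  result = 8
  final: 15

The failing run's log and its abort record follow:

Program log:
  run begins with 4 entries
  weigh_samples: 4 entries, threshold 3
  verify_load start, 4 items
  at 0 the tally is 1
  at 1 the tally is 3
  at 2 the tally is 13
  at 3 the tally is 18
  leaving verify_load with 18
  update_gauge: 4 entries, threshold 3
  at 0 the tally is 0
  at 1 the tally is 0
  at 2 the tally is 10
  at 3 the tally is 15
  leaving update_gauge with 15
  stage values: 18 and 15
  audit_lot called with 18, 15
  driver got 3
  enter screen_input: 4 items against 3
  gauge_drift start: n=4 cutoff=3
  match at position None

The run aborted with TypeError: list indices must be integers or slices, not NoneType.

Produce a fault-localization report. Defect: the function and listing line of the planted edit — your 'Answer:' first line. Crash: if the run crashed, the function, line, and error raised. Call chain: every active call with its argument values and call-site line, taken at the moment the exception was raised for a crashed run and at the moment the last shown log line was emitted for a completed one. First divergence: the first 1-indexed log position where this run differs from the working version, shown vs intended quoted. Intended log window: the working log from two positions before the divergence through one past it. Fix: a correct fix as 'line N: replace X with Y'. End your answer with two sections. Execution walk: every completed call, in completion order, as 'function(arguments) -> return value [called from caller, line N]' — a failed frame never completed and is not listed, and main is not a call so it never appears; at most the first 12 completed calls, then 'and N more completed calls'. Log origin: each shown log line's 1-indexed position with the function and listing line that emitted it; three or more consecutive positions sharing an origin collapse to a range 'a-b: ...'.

Answer: the defect is in main at line 57.
Key fact: The earliest visible damage is log position 2 — 'weigh_samples: 4 entries, threshold 3' rather than the intended 'weigh_samples: 4 entries, threshold 5'.
Crash: screen_input, line 43, TypeError.
Call chain: main -> screen_input([1, 2, 10, 5], 3) (called at line 61).
First divergence: position 2; shown 'weigh_samples: 4 entries, threshold 3' vs intended 'weigh_samples: 4 entries, threshold 5'.
Intended log window:
  1: run begins with 4 entries
  2: weigh_samples: 4 entries, threshold 5
  3: verify_load start, 4 items
Execution walk:
  verify_load([1, 2, 10, 5]) -> 18  [called from weigh_samples, line 28]
  update_gauge([1, 2, 10, 5], 3) -> 15  [called from weigh_samples, line 29]
  audit_lot(18, 15) -> 3  [called from weigh_samples, line 31]
  weigh_samples([1, 2, 10, 5], 3) -> 3  [called from main, line 59]
  gauge_drift([1, 2, 10, 5], 3) -> None  [called from screen_input, line 41]
Log origin:
  1: logged in main at line 58
  2: logged in weigh_samples at line 27
  3: logged in verify_load at line 2
  4-7: logged in verify_load at line 6
  8: logged in verify_load at line 7
  9: logged in update_gauge at line 11
  10-13: logged in update_gauge at line 16
  14: logged in update_gauge at line 17
  15: logged in weigh_samples at line 30
  16: logged in audit_lot at line 21
  17: logged in main at line 60
  18: logged in screen_input at line 40
  19: logged in gauge_drift at line 34
  20: logged in screen_input at line 42
A correct fix: line 57: replace `3` with `5`.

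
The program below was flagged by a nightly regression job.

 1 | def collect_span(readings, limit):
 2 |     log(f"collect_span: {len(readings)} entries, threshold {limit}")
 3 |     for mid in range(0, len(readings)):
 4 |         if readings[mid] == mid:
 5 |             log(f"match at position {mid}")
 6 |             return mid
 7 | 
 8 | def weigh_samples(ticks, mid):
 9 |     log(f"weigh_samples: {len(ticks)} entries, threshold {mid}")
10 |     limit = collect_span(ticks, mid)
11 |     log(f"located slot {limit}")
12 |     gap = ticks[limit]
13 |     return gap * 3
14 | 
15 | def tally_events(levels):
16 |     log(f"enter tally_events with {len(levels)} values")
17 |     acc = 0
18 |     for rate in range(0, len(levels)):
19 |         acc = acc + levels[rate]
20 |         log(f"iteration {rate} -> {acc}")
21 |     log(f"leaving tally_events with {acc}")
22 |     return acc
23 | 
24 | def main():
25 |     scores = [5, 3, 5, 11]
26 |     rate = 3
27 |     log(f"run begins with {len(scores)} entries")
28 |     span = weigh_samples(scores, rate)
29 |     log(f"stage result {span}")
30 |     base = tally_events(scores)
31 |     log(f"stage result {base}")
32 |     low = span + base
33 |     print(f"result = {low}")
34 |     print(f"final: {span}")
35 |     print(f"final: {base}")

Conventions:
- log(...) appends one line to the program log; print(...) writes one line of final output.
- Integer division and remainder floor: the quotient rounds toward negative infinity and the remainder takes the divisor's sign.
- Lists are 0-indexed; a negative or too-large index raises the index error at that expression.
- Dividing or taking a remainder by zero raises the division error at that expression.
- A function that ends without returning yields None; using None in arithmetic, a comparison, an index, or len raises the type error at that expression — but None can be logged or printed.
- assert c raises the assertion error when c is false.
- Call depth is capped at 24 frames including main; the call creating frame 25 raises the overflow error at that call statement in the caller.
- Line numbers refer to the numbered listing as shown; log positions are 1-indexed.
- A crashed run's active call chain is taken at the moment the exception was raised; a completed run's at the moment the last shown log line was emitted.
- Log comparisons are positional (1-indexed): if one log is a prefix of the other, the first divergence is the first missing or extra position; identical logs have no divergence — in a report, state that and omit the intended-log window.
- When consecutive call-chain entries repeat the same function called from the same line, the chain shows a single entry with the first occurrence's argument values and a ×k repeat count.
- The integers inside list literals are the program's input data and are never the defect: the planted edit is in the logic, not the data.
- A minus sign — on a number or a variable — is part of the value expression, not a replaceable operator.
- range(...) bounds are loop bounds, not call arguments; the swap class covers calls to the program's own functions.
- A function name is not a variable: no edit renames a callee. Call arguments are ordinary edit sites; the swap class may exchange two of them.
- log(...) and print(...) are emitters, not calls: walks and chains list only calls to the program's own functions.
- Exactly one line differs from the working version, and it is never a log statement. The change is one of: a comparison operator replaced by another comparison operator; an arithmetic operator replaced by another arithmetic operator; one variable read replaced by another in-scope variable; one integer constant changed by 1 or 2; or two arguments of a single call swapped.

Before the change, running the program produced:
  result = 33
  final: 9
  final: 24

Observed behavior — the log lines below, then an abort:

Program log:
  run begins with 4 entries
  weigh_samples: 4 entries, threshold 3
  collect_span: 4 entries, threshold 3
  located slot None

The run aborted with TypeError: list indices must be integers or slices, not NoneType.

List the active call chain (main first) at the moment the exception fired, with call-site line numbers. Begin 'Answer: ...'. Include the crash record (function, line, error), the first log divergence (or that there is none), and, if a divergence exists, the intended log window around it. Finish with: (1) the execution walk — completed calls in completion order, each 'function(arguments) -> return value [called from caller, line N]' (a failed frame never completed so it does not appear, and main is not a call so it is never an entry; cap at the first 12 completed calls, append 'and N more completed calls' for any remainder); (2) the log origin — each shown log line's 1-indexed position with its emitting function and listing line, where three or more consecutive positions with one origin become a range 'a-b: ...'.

Answer: main -> weigh_samples (called at line 28).
Core observation: The log first diverges at position 4: the faulty run prints 'located slot None' where the working version prints 'match at position 1'.
Crash: weigh_samples, line 12, TypeError.
First divergence: position 4 — the shown line 'located slot None' should read 'match at position 1'.
Intended log window:
  2: weigh_samples: 4 entries, threshold 3
  3: collect_span: 4 entries, threshold 3
  4: match at position 1
  5: located slot 1
Execution walk:
  collect_span([5, 3, 5, 11], 3) -> None  [called from weigh_samples, line 10]
Log origin:
  1: from main, line 27
  2: from weigh_samples, line 9
  3: from collect_span, line 2
  4: from weigh_samples, line 11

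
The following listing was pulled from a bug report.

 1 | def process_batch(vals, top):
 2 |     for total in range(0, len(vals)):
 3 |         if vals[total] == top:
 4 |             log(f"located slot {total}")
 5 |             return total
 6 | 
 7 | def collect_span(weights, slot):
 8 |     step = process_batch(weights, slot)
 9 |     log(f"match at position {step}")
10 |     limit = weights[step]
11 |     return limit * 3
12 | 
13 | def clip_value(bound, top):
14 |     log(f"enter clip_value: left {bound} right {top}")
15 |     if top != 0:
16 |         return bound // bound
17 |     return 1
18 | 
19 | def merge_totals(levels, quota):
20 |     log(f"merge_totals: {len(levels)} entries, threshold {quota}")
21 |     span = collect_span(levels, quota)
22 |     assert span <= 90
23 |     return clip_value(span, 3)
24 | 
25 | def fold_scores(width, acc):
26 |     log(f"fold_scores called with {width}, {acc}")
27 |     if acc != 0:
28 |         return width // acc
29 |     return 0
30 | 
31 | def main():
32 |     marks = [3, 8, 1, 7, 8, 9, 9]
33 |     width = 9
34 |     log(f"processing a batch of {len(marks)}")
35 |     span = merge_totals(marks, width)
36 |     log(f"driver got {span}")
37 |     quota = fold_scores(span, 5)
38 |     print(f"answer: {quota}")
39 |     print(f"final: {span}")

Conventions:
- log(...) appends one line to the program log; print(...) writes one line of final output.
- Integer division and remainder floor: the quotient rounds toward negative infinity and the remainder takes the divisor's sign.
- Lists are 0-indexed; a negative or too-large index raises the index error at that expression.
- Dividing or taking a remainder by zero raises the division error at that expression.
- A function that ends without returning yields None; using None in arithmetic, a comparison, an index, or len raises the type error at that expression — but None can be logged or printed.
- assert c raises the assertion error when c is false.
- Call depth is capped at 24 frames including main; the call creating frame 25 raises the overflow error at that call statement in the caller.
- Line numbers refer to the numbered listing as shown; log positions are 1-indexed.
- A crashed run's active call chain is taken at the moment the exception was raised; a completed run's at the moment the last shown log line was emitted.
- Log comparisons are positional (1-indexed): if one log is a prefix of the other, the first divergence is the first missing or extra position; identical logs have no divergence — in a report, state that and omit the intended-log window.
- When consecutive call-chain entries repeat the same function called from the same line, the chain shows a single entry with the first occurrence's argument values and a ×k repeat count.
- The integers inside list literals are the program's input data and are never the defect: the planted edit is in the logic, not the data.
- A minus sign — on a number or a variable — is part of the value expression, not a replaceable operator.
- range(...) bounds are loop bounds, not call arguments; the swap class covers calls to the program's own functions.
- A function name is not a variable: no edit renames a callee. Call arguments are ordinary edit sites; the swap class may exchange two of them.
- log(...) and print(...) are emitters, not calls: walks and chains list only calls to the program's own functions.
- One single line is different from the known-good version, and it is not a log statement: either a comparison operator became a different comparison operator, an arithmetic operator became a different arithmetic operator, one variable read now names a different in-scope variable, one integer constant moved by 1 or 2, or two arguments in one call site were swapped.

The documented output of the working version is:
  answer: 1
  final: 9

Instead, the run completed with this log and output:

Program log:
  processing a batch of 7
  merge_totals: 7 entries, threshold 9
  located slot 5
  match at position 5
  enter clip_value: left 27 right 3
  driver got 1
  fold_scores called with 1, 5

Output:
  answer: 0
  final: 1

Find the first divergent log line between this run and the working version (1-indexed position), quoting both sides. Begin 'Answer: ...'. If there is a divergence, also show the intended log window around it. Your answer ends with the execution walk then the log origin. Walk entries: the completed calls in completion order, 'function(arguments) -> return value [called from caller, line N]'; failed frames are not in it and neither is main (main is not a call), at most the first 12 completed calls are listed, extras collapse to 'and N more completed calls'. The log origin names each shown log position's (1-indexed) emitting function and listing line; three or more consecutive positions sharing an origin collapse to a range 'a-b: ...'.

Answer: position 6 — shown 'driver got 1', intended 'driver got 9'.
Intended log window:
  4: match at position 5
  5: enter clip_value: left 27 right 3
  6: driver got 9
  7: fold_scores called with 9, 5
Execution walk:
  process_batch([3, 8, 1, 7, 8, 9, 9], 9) -> 5  [called from collect_span, line 8]
  collect_span([3, 8, 1, 7, 8, 9, 9], 9) -> 27  [called from merge_totals, line 21]
  clip_value(27, 3) -> 1  [called from merge_totals, line 23]
  merge_totals([3, 8, 1, 7, 8, 9, 9], 9) -> 1  [called from main, line 35]
  fold_scores(1, 5) -> 0  [called from main, line 37]
Log origins:
  1: logged in main at line 34
  2: logged in merge_totals at line 20
  3: logged in process_batch at line 4
  4: logged in collect_span at line 9
  5: logged in clip_value at line 14
  6: logged in main at line 36
  7: logged in fold_scores at line 26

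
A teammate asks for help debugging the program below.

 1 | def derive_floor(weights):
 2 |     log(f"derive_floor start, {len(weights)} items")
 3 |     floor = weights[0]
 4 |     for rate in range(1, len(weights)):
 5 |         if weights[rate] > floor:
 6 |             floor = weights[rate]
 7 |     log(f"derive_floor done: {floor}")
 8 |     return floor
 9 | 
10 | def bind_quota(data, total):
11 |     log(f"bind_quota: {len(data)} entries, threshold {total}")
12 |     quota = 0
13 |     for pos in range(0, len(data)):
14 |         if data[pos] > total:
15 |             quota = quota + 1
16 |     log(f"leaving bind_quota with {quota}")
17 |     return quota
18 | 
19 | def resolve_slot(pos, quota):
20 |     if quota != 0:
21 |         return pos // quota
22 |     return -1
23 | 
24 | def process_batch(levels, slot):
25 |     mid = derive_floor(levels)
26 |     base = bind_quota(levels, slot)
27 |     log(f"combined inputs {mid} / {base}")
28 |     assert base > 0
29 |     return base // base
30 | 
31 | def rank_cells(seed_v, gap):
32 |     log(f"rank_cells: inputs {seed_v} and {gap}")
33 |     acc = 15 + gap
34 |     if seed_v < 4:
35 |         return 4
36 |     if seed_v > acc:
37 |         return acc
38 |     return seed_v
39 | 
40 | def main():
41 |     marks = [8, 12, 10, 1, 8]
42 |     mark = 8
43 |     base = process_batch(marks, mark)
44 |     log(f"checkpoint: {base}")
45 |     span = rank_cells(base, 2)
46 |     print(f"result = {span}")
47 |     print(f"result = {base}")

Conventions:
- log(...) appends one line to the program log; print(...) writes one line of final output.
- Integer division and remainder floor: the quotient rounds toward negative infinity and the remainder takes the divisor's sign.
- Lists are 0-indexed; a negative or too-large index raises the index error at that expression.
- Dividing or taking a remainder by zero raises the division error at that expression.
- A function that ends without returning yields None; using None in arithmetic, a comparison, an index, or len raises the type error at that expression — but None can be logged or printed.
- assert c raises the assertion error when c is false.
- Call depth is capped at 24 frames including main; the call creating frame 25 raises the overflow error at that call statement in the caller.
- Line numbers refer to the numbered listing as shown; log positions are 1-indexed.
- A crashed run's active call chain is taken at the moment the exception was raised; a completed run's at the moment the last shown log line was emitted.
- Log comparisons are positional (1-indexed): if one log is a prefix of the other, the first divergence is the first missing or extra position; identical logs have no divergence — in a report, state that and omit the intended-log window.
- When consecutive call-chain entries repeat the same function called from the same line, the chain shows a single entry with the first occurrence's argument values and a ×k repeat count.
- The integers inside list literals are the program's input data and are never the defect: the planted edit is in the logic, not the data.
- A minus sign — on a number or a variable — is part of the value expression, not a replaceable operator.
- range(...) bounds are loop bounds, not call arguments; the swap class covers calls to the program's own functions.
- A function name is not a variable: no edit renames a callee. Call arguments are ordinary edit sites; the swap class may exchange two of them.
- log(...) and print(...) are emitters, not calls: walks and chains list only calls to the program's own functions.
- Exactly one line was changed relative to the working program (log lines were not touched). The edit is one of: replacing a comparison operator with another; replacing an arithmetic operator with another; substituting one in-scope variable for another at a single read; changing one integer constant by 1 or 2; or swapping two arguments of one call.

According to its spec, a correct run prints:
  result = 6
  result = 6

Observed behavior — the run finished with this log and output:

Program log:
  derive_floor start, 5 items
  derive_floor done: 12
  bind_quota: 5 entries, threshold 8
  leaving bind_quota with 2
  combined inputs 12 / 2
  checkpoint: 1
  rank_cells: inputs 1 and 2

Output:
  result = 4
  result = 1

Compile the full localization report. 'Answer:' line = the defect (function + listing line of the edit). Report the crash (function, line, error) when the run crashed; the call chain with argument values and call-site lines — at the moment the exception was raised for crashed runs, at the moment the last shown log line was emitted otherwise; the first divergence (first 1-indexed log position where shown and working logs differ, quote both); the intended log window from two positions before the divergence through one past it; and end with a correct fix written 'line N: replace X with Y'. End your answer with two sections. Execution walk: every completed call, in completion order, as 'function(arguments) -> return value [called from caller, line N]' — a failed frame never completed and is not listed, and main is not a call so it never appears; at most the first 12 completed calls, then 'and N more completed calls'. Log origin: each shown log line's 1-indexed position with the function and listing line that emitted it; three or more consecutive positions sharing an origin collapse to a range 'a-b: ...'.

Answer: the defect is in process_batch at line 29.
Core observation: At log position 6 the runs split — shown 'checkpoint: 1', but the working version logs 'checkpoint: 6'.
Call chain: main -> rank_cells(1, 2) (called at line 45).
First divergence: position 6 — the shown line 'checkpoint: 1' should read 'checkpoint: 6'.
Intended log window:
  4: leaving bind_quota with 2
  5: combined inputs 12 / 2
  6: checkpoint: 6
  7: rank_cells: inputs 6 and 2
Execution walk:
  derive_floor([8, 12, 10, 1, 8]) -> 12  [called from process_batch, line 25]
  bind_quota([8, 12, 10, 1, 8], 8) -> 2  [called from process_batch, line 26]
  process_batch([8, 12, 10, 1, 8], 8) -> 1  [called from main, line 43]
  rank_cells(1, 2) -> 4  [called from main, line 45]
Log origin:
  1: emitted by derive_floor (line 2)
  2: emitted by derive_floor (line 7)
  3: emitted by bind_quota (line 11)
  4: emitted by bind_quota (line 16)
  5: emitted by process_batch (line 27)
  6: emitted by main (line 44)
  7: emitted by rank_cells (line 32)
A correct fix: line 29: replace `base // base` with `mid // base`.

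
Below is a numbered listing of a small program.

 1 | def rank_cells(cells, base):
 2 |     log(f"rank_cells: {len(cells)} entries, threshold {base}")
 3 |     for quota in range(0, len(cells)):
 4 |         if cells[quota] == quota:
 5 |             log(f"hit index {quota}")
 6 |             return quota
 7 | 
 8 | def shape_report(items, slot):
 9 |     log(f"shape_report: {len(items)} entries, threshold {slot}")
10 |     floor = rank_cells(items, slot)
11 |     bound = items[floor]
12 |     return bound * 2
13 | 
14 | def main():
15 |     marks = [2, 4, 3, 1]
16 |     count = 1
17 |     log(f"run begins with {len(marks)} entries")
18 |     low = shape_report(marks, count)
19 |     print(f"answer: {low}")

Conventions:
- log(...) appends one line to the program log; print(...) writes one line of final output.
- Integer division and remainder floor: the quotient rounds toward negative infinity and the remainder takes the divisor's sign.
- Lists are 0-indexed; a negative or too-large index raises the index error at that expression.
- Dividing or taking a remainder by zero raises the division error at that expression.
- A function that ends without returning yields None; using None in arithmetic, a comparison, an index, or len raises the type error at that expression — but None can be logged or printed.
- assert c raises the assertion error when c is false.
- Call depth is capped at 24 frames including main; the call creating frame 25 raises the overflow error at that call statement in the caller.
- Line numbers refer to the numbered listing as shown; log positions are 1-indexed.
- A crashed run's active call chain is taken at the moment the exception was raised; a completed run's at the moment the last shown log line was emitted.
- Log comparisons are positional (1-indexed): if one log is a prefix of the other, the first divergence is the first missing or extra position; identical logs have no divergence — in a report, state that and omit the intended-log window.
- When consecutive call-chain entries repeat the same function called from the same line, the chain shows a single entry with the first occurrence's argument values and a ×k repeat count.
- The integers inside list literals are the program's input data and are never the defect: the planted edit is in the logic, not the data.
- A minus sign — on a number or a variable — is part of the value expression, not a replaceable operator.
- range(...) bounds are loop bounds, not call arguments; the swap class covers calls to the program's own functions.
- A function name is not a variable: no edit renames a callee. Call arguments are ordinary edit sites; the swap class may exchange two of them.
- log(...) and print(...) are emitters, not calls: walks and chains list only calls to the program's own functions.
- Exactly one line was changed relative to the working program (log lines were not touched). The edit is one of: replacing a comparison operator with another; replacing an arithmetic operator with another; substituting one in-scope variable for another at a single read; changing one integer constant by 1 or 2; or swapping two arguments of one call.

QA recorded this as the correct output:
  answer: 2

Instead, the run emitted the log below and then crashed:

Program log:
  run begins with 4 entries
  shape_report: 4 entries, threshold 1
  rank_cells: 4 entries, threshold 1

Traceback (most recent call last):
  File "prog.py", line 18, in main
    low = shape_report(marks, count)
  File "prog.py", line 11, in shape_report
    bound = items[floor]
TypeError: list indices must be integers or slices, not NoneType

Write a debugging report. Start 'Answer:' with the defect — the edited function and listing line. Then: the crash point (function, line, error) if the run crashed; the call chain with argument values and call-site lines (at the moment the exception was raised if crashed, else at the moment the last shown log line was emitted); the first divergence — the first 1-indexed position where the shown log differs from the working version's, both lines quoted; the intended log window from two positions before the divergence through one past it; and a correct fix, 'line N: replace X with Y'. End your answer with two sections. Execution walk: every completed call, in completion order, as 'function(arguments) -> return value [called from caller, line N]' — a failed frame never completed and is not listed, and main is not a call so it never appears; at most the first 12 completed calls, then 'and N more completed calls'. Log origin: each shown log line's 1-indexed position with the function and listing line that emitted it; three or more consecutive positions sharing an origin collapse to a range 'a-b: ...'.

Answer: the defect is in rank_cells at line 4.
Key fact: The faulty run's log stops after 3 lines; the working version's next line would be 'hit index 3'.
Crash: shape_report, line 11, TypeError.
Call chain: main -> shape_report([2, 4, 3, 1], 1) (called at line 18).
First divergence: position 4 (shown log ended at 3 lines; the working version continues: 'hit index 3').
Intended log window:
  2: shape_report: 4 entries, threshold 1
  3: rank_cells: 4 entries, threshold 1
  4: hit index 3
Execution walk:
  rank_cells([2, 4, 3, 1], 1) -> None  [called from shape_report, line 10]
Log origins:
  1 — main, line 17
  2 — shape_report, line 9
  3 — rank_cells, line 2
A correct fix: line 4: replace `cells[quota] == quota` with `cells[quota] == base`.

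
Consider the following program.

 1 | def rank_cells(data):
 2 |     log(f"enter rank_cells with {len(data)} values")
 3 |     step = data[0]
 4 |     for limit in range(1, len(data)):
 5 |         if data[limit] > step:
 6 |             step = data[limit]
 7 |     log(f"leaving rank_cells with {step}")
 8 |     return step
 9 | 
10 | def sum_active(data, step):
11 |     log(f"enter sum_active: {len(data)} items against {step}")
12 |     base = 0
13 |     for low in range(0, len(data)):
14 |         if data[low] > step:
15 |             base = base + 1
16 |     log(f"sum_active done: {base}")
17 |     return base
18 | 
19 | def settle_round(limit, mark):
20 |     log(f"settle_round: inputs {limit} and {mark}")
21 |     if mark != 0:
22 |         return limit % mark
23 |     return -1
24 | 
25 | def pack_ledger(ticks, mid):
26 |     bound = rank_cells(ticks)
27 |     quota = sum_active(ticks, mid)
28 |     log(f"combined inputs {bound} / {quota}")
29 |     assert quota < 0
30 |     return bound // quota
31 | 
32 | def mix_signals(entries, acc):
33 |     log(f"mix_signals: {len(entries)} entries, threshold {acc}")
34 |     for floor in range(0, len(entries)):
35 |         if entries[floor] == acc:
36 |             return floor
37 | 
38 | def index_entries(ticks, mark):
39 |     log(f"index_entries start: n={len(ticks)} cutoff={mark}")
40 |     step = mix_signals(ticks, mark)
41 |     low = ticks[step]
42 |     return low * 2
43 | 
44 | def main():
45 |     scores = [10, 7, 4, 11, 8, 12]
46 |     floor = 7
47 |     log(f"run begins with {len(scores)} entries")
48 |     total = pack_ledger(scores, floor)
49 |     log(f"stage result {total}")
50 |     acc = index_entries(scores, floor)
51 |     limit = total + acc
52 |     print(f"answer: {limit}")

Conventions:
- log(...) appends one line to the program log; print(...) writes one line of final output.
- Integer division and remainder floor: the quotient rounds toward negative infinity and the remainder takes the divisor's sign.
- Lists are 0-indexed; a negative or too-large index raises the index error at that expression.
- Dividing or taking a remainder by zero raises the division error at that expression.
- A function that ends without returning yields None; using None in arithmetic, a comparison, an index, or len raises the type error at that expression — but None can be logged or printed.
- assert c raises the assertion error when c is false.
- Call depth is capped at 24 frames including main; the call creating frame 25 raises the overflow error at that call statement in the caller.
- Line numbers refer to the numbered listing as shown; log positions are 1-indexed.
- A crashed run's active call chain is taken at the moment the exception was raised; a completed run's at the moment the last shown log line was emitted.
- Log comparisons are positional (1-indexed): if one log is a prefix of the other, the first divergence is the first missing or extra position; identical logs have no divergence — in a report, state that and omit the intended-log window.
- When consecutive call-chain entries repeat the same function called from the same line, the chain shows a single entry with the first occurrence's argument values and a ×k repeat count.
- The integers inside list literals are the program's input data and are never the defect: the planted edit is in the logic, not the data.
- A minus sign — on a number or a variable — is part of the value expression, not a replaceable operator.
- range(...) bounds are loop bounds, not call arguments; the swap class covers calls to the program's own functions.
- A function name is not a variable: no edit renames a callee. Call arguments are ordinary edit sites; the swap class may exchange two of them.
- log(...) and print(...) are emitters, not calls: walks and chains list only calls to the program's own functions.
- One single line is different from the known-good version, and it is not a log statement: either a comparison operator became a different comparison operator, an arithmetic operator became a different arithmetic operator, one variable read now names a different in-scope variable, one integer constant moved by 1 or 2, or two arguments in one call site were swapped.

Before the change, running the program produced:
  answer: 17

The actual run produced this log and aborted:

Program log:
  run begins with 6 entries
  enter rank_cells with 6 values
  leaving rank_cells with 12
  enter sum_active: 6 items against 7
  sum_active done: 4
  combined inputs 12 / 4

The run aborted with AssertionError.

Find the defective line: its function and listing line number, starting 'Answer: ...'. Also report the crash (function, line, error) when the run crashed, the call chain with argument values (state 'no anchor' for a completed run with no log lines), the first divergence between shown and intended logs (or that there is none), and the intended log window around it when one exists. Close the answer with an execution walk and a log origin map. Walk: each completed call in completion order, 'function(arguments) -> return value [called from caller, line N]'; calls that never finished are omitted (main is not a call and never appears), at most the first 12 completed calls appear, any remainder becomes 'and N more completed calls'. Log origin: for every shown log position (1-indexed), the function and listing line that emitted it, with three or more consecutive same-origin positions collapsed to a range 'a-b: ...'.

Answer: the defect is in pack_ledger at line 29.
Key fact: Only 6 log lines were emitted before the run died; the intended continuation was 'stage result 3'.
Crash: pack_ledger, line 29, AssertionError.
Call chain: main -> pack_ledger([10, 7, 4, 11, 8, 12], 7) (called at line 48).
First divergence: position 7; the shown log stops at 6 lines while the working version next logs 'stage result 3'.
Intended log window:
  5: sum_active done: 4
  6: combined inputs 12 / 4
  7: stage result 3
  8: index_entries start: n=6 cutoff=7
Execution walk:
  rank_cells([10, 7, 4, 11, 8, 12]) -> 12  [called from pack_ledger, line 26]
  sum_active([10, 7, 4, 11, 8, 12], 7) -> 4  [called from pack_ledger, line 27]
Origin of each log line:
  1: logged in main at line 47
  2: logged in rank_cells at line 2
  3: logged in rank_cells at line 7
  4: logged in sum_active at line 11
  5: logged in sum_active at line 16
  6: logged in pack_ledger at line 28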